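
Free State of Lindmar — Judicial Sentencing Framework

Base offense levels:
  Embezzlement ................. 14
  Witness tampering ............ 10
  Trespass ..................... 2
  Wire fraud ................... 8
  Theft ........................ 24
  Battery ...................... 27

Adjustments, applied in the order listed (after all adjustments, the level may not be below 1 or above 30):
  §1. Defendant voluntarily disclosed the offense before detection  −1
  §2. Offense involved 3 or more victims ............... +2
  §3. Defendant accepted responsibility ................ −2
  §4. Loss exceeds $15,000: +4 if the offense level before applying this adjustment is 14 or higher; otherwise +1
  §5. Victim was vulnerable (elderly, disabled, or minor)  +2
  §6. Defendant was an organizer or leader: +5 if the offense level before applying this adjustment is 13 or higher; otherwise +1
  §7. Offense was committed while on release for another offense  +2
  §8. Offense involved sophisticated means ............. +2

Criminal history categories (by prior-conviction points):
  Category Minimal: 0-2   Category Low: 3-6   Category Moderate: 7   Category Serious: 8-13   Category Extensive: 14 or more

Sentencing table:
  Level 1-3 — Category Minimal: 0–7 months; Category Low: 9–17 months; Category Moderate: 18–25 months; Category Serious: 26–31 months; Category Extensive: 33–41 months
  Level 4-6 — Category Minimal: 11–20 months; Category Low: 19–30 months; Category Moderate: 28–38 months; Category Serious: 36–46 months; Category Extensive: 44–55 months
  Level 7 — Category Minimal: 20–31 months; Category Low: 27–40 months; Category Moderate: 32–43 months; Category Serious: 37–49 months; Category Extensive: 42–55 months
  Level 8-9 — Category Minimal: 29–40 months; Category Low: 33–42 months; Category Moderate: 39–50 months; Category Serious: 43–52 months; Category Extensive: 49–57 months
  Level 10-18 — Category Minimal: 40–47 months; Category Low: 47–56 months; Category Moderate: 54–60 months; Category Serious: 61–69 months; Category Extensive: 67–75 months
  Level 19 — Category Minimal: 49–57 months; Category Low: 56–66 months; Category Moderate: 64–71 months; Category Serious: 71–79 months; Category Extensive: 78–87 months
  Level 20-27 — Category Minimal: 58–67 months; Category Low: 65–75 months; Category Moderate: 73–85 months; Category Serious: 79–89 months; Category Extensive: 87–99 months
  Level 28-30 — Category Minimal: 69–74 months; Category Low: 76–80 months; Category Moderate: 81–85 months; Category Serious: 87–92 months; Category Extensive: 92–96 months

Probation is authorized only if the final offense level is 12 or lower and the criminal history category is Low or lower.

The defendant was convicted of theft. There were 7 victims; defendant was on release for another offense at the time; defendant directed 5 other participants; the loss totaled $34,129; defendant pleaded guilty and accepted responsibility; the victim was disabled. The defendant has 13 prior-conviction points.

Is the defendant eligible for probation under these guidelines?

No

Base offense level for theft: 24.
§1 does not apply.
§2 applies: 24 + 2 = 26.
§3 applies: 26 − 2 = 24.
§4 applies (level before this adjustment is 24 ≥ 14, so +4): 24 + 4 = 28.
§5 applies: 28 + 2 = 30.
§6 applies (level before this adjustment is 30 ≥ 13, so +5): 30 + 5 = 35.
§7 applies: 35 + 2 = 37.
Level 37 exceeds the maximum of 30; capped at 30.
Final offense level: 30.
Criminal history: 13 prior points → Category Serious (8-13).
Level 30 falls in the 28-30 band.
Grid: Level 28-30 × Category Serious = 87-92 months.
Probation check: level 30 > 12 and category Serious > Low → not eligible.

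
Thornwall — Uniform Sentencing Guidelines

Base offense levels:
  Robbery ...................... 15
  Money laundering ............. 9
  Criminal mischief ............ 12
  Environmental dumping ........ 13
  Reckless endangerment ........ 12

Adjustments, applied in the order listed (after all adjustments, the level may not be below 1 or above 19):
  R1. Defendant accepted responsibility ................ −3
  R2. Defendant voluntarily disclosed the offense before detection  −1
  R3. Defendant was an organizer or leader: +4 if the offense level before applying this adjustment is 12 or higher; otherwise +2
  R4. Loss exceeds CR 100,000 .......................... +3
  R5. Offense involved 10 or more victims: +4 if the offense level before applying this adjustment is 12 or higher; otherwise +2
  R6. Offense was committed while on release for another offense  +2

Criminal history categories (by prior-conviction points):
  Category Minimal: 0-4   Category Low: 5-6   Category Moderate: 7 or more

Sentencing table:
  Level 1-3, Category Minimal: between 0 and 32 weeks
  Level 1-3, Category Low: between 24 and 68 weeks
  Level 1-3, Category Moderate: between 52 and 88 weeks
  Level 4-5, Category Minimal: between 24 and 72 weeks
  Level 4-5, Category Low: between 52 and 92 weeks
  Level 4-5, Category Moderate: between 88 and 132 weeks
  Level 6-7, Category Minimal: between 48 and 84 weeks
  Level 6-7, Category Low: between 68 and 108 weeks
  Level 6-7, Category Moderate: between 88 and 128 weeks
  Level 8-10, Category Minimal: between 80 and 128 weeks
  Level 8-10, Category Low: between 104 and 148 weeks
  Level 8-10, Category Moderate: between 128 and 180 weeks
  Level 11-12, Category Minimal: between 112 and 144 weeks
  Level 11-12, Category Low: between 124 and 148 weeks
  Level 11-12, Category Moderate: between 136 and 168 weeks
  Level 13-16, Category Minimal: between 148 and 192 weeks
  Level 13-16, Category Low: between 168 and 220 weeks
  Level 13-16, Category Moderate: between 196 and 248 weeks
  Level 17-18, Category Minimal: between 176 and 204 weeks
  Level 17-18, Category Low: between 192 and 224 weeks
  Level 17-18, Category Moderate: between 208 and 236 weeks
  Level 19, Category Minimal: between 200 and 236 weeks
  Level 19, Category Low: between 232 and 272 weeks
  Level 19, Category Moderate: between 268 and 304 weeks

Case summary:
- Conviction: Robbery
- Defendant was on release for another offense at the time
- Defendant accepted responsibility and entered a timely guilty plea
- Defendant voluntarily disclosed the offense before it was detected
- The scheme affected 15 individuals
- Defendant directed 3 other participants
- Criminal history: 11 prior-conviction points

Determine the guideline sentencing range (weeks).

Base offense level for robbery: 15.
R1 applies: 15 − 3 = 12.
R2 applies: 12 − 1 = 11.
R3 applies (level before this adjustment is 11 < 12, so +2): 11 + 2 = 13.
R5 applies (level before this adjustment is 13 ≥ 12, so +4): 13 + 4 = 17.
R6 applies: 17 + 2 = 19.
Final offense level: 19.
Criminal history: 11 prior points → Category Moderate (7+).
Level 19 falls in the 19 band.
Grid: Level 19 × Category Moderate = 268-304 weeks.

268-304 weeks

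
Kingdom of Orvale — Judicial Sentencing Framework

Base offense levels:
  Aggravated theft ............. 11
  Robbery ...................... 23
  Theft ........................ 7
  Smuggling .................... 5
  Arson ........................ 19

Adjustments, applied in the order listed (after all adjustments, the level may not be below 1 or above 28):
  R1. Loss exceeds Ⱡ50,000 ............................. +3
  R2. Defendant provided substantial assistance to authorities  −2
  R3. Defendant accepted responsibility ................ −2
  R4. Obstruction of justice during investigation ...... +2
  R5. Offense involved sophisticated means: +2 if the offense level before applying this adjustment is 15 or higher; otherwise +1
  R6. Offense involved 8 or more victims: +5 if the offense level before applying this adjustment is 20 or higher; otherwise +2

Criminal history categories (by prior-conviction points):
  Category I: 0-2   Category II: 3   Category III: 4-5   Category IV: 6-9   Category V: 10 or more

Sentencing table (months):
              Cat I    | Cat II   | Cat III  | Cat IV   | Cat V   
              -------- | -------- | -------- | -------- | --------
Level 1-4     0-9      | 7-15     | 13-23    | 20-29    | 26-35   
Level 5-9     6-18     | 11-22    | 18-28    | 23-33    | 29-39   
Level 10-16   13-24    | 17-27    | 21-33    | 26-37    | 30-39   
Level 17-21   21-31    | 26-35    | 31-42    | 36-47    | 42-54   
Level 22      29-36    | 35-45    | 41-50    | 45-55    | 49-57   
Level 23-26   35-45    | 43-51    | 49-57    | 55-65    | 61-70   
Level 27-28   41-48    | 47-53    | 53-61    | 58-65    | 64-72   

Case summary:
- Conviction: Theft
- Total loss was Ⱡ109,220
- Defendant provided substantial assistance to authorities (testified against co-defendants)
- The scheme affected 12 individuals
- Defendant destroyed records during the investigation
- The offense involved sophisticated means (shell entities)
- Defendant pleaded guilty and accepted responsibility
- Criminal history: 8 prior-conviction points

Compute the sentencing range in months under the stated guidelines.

Base offense level for theft: 7.
R1 applies: 7 + 3 = 10.
R2 applies: 10 − 2 = 8.
R3 applies: 8 − 2 = 6.
R4 applies: 6 + 2 = 8.
R5 applies (level before this adjustment is 8 < 15, so +1): 8 + 1 = 9.
R6 applies (level before this adjustment is 9 < 20, so +2): 9 + 2 = 11.
Final offense level: 11.
Criminal history: 8 prior points → Category IV (6-9).
Level 11 falls in the 10-16 band.
Grid: Level 10-16 × Category IV = 26-37 months.

26-37 months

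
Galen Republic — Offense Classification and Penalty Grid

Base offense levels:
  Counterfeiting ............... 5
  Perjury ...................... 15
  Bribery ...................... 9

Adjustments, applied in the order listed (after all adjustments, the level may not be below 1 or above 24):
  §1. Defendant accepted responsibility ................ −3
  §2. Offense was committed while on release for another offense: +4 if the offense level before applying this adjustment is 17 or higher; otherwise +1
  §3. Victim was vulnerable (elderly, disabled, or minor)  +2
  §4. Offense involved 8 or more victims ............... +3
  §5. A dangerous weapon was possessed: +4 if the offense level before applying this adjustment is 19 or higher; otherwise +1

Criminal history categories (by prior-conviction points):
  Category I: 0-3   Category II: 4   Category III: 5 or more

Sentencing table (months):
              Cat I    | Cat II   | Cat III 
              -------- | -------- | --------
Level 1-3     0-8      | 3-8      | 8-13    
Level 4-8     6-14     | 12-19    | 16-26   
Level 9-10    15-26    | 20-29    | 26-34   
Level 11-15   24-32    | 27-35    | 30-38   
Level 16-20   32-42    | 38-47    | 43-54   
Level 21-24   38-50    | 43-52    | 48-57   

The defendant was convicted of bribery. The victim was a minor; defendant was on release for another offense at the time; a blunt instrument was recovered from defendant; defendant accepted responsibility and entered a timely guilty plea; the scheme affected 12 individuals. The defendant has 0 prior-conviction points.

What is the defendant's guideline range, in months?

24-32 months

Base offense level for bribery: 9.
§1 applies: 9 − 3 = 6.
§2 applies (level before this adjustment is 6 < 17, so +1): 6 + 1 = 7.
§3 applies: 7 + 2 = 9.
§4 applies: 9 + 3 = 12.
§5 applies (level before this adjustment is 12 < 19, so +1): 12 + 1 = 13.
Final offense level: 13.
Criminal history: 0 prior points → Category I (0-3).
Level 13 falls in the 11-15 band.
Grid: Level 11-15 × Category I = 24-32 months.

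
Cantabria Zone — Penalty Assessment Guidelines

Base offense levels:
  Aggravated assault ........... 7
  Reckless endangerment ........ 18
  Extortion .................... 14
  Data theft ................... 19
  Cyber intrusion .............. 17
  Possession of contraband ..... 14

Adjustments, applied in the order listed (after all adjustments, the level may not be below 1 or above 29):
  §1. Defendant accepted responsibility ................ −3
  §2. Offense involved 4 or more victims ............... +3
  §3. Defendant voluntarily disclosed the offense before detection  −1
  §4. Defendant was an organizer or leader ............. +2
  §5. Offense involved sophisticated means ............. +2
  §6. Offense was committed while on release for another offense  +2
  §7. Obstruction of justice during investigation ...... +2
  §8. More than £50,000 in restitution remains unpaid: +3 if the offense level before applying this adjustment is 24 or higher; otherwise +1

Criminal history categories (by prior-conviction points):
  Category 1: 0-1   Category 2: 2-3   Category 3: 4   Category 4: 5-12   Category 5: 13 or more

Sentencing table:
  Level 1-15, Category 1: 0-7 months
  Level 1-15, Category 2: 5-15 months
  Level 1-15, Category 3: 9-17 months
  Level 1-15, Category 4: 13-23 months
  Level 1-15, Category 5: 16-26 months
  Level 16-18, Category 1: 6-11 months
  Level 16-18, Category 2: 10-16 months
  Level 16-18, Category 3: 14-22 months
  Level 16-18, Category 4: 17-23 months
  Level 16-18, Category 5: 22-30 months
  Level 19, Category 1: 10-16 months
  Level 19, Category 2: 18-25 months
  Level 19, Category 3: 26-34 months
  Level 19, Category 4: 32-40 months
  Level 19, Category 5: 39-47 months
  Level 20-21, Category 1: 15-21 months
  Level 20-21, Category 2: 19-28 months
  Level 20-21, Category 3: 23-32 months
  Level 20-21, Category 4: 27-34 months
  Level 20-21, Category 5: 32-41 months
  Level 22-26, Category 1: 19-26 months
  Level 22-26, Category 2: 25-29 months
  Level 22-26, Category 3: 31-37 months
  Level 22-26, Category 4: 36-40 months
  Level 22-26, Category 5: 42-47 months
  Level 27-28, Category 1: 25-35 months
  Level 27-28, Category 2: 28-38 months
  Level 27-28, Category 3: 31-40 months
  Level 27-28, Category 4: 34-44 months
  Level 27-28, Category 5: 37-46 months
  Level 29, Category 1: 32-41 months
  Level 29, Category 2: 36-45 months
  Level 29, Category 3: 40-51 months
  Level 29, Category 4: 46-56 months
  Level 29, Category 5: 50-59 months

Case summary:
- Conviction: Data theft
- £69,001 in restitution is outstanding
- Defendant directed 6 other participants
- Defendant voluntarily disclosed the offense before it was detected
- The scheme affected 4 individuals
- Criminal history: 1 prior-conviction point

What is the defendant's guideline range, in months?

Base offense level for data theft: 19.
§2 applies: 19 + 3 = 22.
§3 applies: 22 − 1 = 21.
§4 applies: 21 + 2 = 23.
§5 does not apply.
§6 does not apply.
§8 applies (level before this adjustment is 23 < 24, so +1): 23 + 1 = 24.
Final offense level: 24.
Criminal history: 1 prior point → Category 1 (0-1).
Level 24 falls in the 22-26 band.
Grid: Level 22-26 × Category 1 = 19-26 months.

19-26 months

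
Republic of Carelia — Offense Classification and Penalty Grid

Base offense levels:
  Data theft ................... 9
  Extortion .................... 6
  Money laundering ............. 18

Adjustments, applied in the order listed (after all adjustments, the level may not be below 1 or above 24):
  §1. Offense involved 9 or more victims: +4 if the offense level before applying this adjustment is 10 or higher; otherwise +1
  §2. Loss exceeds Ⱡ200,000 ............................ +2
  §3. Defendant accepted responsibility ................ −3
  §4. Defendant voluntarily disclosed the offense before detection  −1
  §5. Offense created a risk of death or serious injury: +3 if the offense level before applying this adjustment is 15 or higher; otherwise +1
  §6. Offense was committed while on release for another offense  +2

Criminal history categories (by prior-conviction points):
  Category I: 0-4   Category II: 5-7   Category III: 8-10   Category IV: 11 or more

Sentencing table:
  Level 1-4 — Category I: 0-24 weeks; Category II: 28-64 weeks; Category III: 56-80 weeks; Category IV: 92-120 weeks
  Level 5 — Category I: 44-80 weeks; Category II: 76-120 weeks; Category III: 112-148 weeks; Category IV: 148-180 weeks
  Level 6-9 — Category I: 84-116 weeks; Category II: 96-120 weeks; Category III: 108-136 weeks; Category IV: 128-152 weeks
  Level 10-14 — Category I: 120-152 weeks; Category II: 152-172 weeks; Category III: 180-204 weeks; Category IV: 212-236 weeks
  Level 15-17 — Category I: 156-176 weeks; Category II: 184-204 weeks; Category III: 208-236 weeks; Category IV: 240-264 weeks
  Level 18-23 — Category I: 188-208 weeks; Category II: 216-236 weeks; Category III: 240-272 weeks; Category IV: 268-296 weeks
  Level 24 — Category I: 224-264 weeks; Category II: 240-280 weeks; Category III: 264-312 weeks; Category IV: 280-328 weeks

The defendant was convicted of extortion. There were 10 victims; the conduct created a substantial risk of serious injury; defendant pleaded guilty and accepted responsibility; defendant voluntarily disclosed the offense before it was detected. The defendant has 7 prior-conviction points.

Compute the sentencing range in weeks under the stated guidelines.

Base offense level for extortion: 6.
§1 applies (level before this adjustment is 6 < 10, so +1): 6 + 1 = 7.
§2 does not apply.
§3 applies: 7 − 3 = 4.
§4 applies: 4 − 1 = 3.
§5 applies (level before this adjustment is 3 < 15, so +1): 3 + 1 = 4.
§6 does not apply.
Final offense level: 4.
Criminal history: 7 prior points → Category II (5-7).
Level 4 falls in the 1-4 band.
Grid: Level 1-4 × Category II = 28-64 weeks.

28-64 weeks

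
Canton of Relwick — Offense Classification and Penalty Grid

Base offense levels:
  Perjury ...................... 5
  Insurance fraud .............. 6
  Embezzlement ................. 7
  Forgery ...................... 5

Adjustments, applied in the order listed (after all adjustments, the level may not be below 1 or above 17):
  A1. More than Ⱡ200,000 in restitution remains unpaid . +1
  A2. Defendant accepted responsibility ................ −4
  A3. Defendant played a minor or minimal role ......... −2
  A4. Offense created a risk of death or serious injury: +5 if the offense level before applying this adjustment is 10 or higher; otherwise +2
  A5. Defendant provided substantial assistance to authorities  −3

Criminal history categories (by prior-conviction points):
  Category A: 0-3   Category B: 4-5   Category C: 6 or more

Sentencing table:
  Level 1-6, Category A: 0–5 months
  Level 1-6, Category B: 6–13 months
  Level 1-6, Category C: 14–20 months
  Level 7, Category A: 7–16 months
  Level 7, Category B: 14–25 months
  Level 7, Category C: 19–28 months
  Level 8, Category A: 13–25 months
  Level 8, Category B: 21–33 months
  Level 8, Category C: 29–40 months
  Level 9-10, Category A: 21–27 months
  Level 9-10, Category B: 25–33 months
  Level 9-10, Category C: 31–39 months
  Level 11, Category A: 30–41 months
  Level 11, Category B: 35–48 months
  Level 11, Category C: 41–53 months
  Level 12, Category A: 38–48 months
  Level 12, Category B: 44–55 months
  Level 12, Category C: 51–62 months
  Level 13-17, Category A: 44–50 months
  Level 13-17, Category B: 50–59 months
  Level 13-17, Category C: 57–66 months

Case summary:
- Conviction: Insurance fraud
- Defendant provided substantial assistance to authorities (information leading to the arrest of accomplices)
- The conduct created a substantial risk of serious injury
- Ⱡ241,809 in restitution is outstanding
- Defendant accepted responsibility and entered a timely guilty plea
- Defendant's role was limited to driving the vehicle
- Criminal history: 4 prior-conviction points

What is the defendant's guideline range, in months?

6-13 months

Base offense level for insurance fraud: 6.
A1 applies: 6 + 1 = 7.
A2 applies: 7 − 4 = 3.
A3 applies: 3 − 2 = 1.
A4 applies (level before this adjustment is 1 < 10, so +2): 1 + 2 = 3.
A5 applies: 3 − 3 = 0.
Level 0 is below the minimum of 1; floored at 1.
Final offense level: 1.
Criminal history: 4 prior points → Category B (4-5).
Level 1 falls in the 1-6 band.
Grid: Level 1-6 × Category B = 6-13 months.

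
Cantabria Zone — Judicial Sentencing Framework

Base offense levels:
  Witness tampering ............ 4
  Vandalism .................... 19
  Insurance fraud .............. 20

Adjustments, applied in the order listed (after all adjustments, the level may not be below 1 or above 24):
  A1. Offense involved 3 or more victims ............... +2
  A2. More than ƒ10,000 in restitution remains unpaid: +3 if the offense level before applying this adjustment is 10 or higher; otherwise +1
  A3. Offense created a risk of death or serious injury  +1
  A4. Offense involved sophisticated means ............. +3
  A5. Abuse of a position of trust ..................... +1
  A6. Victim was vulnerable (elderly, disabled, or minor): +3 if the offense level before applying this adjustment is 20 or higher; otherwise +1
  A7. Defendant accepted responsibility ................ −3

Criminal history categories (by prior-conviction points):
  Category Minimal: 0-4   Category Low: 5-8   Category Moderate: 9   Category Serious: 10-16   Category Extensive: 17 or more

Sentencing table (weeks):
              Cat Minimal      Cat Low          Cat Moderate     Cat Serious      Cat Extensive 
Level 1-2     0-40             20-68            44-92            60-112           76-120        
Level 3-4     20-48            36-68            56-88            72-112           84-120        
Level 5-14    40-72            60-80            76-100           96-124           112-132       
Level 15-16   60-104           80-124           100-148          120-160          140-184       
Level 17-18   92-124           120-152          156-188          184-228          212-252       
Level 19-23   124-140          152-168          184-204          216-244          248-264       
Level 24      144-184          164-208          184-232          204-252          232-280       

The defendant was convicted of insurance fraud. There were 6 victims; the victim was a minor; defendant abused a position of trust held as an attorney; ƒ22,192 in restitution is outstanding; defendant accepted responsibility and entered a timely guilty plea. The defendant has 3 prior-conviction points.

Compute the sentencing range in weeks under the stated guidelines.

Base offense level for insurance fraud: 20.
A1 applies: 20 + 2 = 22.
A2 applies (level before this adjustment is 22 ≥ 10, so +3): 22 + 3 = 25.
A3 does not apply.
A5 applies: 25 + 1 = 26.
A6 applies (level before this adjustment is 26 ≥ 20, so +3): 26 + 3 = 29.
A7 applies: 29 − 3 = 26.
Level 26 exceeds the maximum of 24; capped at 24.
Final offense level: 24.
Criminal history: 3 prior points → Category Minimal (0-4).
Level 24 falls in the 24 band.
Grid: Level 24 × Category Minimal = 144-184 weeks.

144-184 weeks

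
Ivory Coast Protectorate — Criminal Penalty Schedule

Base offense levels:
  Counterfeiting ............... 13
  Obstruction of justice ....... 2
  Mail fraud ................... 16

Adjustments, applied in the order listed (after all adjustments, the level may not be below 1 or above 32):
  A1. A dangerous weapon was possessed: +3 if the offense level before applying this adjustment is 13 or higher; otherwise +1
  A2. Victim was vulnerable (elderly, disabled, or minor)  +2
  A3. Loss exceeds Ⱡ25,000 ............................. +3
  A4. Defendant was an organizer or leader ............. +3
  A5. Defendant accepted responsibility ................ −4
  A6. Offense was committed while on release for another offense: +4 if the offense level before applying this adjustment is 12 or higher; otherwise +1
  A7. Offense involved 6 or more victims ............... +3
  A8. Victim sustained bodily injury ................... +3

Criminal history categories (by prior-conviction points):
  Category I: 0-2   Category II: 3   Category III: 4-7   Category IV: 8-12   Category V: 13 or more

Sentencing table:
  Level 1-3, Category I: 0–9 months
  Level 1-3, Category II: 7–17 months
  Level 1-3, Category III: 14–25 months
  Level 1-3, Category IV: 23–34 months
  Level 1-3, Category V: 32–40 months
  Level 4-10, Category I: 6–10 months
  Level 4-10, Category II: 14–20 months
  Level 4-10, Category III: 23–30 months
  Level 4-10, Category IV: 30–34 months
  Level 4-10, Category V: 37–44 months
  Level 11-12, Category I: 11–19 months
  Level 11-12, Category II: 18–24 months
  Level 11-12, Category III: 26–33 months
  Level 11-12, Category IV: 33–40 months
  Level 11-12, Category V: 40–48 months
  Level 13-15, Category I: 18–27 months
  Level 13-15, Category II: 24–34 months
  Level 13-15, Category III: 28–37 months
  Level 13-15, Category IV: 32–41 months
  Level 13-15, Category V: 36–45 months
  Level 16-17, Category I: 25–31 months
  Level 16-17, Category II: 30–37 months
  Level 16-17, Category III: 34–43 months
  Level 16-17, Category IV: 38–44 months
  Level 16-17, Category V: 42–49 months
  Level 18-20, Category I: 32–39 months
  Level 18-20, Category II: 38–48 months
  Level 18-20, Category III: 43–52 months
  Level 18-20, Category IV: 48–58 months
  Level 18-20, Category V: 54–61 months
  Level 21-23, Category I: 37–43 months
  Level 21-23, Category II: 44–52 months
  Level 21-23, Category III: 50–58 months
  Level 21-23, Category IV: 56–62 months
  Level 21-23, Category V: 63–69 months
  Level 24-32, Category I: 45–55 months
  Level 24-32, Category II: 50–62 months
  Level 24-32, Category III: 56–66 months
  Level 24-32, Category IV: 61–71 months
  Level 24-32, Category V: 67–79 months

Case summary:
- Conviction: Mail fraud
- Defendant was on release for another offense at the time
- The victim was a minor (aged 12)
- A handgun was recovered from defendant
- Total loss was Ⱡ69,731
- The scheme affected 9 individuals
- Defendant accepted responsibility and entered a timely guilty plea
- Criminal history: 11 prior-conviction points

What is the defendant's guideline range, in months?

Base offense level for mail fraud: 16.
A1 applies (level before this adjustment is 16 ≥ 13, so +3): 16 + 3 = 19.
A2 applies: 19 + 2 = 21.
A3 applies: 21 + 3 = 24.
A4 does not apply.
A5 applies: 24 − 4 = 20.
A6 applies (level before this adjustment is 20 ≥ 12, so +4): 20 + 4 = 24.
A7 applies: 24 + 3 = 27.
Final offense level: 27.
Criminal history: 11 prior points → Category IV (8-12).
Level 27 falls in the 24-32 band.
Grid: Level 24-32 × Category IV = 61-71 months.

61-71 months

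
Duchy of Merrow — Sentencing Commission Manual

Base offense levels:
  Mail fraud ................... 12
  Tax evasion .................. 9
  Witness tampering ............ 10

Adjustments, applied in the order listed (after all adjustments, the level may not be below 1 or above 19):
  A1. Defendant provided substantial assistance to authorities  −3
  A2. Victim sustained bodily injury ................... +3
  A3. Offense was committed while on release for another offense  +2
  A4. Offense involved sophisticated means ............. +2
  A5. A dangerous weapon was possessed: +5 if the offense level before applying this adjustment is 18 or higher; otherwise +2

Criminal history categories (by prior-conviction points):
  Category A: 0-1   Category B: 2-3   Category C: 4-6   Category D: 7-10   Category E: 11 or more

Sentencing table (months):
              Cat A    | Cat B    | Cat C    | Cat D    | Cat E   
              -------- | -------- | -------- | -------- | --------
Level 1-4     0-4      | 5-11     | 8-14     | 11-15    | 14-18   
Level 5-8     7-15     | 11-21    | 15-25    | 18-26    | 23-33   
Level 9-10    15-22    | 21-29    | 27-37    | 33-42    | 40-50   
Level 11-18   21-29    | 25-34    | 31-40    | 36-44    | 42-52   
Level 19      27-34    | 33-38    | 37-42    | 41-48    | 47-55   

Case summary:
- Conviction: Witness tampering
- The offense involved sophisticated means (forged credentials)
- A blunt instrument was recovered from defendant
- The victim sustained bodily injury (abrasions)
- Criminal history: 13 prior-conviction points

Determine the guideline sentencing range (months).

Base offense level for witness tampering: 10.
A1 does not apply.
A2 applies: 10 + 3 = 13.
A4 applies: 13 + 2 = 15.
A5 applies (level before this adjustment is 15 < 18, so +2): 15 + 2 = 17.
Final offense level: 17.
Criminal history: 13 prior points → Category E (11+).
Level 17 falls in the 11-18 band.
Grid: Level 11-18 × Category E = 42-52 months.

42-52 months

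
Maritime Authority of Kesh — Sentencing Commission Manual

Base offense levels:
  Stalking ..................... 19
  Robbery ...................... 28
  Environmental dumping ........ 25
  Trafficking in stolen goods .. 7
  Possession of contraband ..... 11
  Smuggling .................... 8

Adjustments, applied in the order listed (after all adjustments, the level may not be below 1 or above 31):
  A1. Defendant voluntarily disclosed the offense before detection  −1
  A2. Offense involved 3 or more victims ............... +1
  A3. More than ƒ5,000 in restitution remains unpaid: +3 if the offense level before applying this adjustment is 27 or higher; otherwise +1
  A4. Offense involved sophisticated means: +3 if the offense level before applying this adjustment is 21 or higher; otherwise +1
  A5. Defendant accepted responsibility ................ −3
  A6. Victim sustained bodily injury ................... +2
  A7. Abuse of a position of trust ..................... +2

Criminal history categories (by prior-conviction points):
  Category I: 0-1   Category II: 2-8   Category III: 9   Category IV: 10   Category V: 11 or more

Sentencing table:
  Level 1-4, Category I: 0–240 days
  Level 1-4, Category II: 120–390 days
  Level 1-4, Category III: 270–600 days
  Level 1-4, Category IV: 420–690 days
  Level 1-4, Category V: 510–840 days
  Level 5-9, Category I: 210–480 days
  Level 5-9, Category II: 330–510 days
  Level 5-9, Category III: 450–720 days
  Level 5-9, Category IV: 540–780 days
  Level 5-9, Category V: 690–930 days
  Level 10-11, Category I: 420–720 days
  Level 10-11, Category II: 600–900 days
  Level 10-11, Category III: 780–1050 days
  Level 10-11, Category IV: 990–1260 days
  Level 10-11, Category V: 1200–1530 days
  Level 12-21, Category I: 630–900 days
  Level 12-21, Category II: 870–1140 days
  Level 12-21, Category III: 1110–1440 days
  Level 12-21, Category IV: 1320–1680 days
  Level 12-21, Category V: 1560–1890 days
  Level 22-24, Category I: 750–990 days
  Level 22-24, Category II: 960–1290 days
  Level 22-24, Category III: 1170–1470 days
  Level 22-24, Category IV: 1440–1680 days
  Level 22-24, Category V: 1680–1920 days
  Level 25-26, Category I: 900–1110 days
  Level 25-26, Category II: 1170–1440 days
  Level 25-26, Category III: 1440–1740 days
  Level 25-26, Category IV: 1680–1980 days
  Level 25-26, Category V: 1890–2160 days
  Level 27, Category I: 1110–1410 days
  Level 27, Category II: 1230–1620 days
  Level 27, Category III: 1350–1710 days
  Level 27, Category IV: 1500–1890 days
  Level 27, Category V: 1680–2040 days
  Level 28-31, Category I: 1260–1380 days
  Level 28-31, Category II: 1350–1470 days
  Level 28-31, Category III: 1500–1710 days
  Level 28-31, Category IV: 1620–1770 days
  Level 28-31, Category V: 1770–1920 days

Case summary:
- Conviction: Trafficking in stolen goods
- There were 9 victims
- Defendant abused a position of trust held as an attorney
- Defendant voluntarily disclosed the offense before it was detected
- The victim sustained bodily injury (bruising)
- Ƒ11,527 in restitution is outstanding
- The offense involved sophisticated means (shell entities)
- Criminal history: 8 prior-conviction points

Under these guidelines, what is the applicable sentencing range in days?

870-1140 days

Base offense level for trafficking in stolen goods: 7.
A1 applies: 7 − 1 = 6.
A2 applies: 6 + 1 = 7.
A3 applies (level before this adjustment is 7 < 27, so +1): 7 + 1 = 8.
A4 applies (level before this adjustment is 8 < 21, so +1): 8 + 1 = 9.
A6 applies: 9 + 2 = 11.
A7 applies: 11 + 2 = 13.
Final offense level: 13.
Criminal history: 8 prior points → Category II (2-8).
Level 13 falls in the 12-21 band.
Grid: Level 12-21 × Category II = 870-1140 days.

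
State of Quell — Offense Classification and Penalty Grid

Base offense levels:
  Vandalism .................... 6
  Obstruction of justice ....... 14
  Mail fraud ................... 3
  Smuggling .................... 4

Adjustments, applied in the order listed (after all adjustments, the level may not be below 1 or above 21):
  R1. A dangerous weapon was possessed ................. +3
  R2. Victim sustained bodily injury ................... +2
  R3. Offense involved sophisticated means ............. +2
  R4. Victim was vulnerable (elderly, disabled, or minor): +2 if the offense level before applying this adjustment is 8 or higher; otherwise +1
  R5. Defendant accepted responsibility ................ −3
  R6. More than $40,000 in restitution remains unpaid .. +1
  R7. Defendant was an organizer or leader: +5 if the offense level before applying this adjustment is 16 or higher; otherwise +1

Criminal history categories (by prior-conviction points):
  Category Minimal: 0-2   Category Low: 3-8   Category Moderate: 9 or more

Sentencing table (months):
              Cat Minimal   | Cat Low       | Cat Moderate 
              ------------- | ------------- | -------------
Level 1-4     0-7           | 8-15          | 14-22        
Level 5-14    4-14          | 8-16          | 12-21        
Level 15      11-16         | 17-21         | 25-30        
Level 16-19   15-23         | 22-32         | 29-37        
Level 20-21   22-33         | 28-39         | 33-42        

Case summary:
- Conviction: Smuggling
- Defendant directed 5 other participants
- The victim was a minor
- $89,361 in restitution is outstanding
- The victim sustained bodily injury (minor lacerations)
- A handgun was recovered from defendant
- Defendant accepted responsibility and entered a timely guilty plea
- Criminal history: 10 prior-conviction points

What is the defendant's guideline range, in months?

Base offense level for smuggling: 4.
R1 applies: 4 + 3 = 7.
R2 applies: 7 + 2 = 9.
R3 does not apply.
R4 applies (level before this adjustment is 9 ≥ 8, so +2): 9 + 2 = 11.
R5 applies: 11 − 3 = 8.
R6 applies: 8 + 1 = 9.
R7 applies (level before this adjustment is 9 < 16, so +1): 9 + 1 = 10.
Final offense level: 10.
Criminal history: 10 prior points → Category Moderate (9+).
Level 10 falls in the 5-14 band.
Grid: Level 5-14 × Category Moderate = 12-21 months.

12-21 months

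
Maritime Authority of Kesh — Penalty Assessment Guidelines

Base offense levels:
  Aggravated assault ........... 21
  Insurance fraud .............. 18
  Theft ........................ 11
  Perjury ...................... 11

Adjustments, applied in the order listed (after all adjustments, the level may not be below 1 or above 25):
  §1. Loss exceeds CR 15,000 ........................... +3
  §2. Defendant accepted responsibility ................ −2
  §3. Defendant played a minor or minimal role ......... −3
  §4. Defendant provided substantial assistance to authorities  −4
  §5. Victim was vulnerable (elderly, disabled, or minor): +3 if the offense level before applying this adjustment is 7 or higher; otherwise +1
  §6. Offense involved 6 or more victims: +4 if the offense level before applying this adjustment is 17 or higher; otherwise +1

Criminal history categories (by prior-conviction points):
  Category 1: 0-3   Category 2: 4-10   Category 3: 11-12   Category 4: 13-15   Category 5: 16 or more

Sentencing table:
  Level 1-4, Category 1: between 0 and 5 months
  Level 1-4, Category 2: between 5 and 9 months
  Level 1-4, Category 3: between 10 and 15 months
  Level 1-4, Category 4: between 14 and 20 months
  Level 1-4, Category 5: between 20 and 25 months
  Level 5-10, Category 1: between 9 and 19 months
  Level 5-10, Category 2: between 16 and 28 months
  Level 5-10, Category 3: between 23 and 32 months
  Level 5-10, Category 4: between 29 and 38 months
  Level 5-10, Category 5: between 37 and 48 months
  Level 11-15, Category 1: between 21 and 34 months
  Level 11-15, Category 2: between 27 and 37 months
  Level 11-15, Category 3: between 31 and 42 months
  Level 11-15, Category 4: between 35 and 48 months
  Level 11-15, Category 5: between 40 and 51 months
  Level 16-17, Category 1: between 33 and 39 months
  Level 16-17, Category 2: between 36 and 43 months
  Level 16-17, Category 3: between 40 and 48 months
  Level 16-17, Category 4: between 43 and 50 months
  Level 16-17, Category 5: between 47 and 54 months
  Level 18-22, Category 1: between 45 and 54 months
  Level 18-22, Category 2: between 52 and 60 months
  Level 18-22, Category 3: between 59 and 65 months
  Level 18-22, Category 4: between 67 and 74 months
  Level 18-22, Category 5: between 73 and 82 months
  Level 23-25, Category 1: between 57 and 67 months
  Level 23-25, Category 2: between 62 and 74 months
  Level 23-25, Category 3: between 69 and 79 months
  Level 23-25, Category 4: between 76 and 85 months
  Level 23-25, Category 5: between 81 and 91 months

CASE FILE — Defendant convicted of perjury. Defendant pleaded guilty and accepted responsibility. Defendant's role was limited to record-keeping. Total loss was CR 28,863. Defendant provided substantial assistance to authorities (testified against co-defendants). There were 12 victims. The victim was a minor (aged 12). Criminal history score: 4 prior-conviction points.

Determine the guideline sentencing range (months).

16-28 months

Base offense level for perjury: 11.
§1 applies: 11 + 3 = 14.
§2 applies: 14 − 2 = 12.
§3 applies: 12 − 3 = 9.
§4 applies: 9 − 4 = 5.
§5 applies (level before this adjustment is 5 < 7, so +1): 5 + 1 = 6.
§6 applies (level before this adjustment is 6 < 17, so +1): 6 + 1 = 7.
Final offense level: 7.
Criminal history: 4 prior points → Category 2 (4-10).
Level 7 falls in the 5-10 band.
Grid: Level 5-10 × Category 2 = 16-28 months.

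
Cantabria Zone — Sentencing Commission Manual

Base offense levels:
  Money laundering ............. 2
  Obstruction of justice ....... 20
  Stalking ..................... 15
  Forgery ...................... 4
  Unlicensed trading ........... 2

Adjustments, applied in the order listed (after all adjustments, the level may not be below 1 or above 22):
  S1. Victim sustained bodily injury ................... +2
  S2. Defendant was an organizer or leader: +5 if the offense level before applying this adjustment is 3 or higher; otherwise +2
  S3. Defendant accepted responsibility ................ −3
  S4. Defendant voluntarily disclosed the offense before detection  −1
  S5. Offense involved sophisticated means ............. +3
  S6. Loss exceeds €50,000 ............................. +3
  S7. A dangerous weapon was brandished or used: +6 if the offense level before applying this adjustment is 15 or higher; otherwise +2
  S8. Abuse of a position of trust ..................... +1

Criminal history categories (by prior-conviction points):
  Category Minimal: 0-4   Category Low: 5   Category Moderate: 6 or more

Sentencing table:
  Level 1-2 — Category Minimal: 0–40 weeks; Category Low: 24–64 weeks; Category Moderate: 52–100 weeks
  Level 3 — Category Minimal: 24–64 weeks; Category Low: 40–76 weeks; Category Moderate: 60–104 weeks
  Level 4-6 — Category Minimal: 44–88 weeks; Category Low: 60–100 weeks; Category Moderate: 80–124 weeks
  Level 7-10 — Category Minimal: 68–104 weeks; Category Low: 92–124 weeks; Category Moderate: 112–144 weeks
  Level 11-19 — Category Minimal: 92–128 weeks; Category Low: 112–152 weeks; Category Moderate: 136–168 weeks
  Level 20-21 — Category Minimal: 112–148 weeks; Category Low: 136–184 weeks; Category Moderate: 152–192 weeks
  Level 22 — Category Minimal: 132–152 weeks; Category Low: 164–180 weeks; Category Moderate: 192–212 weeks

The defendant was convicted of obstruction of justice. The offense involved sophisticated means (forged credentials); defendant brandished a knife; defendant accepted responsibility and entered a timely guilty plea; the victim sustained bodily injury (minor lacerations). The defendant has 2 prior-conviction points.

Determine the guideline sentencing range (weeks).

132-152 weeks

Base offense level for obstruction of justice: 20.
S1 applies: 20 + 2 = 22.
S3 applies: 22 − 3 = 19.
S4 does not apply.
S5 applies: 19 + 3 = 22.
S7 applies (level before this adjustment is 22 ≥ 15, so +6): 22 + 6 = 28.
S8 does not apply.
Level 28 exceeds the maximum of 22; capped at 22.
Final offense level: 22.
Criminal history: 2 prior points → Category Minimal (0-4).
Level 22 falls in the 22 band.
Grid: Level 22 × Category Minimal = 132-152 weeks.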